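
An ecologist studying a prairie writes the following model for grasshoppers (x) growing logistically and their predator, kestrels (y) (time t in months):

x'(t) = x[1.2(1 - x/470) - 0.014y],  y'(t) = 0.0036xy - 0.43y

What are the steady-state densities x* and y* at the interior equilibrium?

From dy/dt = 0 with y > 0: 0.0036x* = 0.43, so x* = 119.
Substitute into dx/dt = 0: 1.2(1 - 119/470) = 0.014y*.
The bracket is 0.746, giving y* = 0.895/0.014 = 63.9.

x* ≈ 119, y* ≈ 63.9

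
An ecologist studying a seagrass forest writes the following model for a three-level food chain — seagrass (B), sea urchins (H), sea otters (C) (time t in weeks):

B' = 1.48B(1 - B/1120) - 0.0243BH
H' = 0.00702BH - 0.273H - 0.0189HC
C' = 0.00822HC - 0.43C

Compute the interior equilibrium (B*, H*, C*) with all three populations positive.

From dC/dt = 0: 0.00822H* = 0.43, so H* = 52.3.
From dB/dt = 0: 1.48(1 - B*/1120) = 0.0243·52.3, giving B* = 1120·(1 - 0.859) = 158.
From dH/dt = 0: 0.00702·158 - 0.273 = 0.0189C*, so C* = 0.836/0.0189 = 44.3.

B* ≈ 158, H* ≈ 52.3, C* ≈ 44.3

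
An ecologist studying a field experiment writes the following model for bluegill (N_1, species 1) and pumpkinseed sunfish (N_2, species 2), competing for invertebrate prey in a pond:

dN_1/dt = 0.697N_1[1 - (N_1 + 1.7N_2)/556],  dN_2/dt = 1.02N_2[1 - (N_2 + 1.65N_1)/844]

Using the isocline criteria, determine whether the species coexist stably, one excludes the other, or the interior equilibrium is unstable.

unstable coexistence (outcome depends on initial conditions)

Compare the nullcline intercepts: K1/α12 = 556/1.7 = 327 < K2 = 844; K2/α21 = 844/1.65 = 512 < K1 = 556.
Since both are reversed, neither can invade when rare; the interior point is a saddle.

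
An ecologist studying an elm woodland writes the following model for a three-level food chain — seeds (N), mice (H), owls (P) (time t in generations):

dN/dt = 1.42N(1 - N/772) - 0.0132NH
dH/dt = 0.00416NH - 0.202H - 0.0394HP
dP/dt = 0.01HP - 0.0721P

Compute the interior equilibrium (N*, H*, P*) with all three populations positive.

N* ≈ 720, H* ≈ 7.21, P* ≈ 70.9

From dP/dt = 0: 0.01H* = 0.0721, so H* = 7.21.
From dN/dt = 0: 1.42(1 - N*/772) = 0.0132·7.21, giving N* = 772·(1 - 0.067) = 720.
From dH/dt = 0: 0.00416·720 - 0.202 = 0.0394P*, so P* = 2.79/0.0394 = 70.9.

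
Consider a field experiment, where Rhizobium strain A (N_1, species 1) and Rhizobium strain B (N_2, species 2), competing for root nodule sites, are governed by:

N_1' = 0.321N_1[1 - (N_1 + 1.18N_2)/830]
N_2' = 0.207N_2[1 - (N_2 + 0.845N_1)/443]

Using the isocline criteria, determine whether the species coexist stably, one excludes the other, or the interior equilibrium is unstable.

Compare the nullcline intercepts: K1/α12 = 830/1.18 = 703 > K2 = 443; K2/α21 = 443/0.845 = 524 < K1 = 830.
Since the inequalities point opposite ways, species 1 can invade but species 2 cannot.

species 1 excludes species 2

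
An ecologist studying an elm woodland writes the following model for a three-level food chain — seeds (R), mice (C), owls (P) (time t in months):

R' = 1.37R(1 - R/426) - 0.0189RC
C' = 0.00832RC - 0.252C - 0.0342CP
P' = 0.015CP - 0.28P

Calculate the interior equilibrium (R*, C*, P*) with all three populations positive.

R* ≈ 316, C* ≈ 18.7, P* ≈ 69.6

From dP/dt = 0: 0.015C* = 0.28, so C* = 18.7.
From dR/dt = 0: 1.37(1 - R*/426) = 0.0189·18.7, giving R* = 426·(1 - 0.258) = 316.
From dC/dt = 0: 0.00832·316 - 0.252 = 0.0342P*, so P* = 2.38/0.0342 = 69.6.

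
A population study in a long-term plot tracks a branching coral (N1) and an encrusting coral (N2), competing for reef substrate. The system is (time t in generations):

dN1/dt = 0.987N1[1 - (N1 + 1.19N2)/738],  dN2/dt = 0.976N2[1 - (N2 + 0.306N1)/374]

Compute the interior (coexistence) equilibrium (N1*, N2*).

Setting both brackets to zero gives the nullclines N1 + 1.19N2 = 738 and 0.306N1 + N2 = 374.
Substituting N2 = 374 - 0.306N1 into the first: N1(1 - 1.19·0.306) = 738 - 1.19·374.
So N1* = 293/0.636 = 461, and then N2* = 374 - 0.306·461 = 233.

N1* ≈ 461, N2* ≈ 233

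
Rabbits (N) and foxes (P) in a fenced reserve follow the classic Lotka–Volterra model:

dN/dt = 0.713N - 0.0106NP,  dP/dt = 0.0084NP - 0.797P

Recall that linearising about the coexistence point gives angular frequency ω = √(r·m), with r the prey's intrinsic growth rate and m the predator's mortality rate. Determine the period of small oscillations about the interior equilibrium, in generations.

Here r = 0.713 and m = 0.797, so r·m = 0.568.
ω = √0.568 = 0.754 per generation, hence T = 2π/ω ≈ 8.34 generations.

T ≈ 8.34 generations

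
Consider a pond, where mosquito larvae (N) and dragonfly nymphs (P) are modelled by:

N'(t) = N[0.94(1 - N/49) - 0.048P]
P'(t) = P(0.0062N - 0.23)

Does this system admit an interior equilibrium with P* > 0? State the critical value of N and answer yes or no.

Threshold N = 37.1; K > 37.1, so yes, the predator persists.

The predator equation gives dP/dt > 0 only when N > 0.23/0.0062 = 37.1.
Without the predator, N → K = 49. Since 49 > 37.1, the predator can invade and persist.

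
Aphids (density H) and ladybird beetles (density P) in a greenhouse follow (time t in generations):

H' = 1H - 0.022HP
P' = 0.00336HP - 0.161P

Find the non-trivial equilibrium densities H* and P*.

H* ≈ 47.9, P* ≈ 45.5

Set dP/dt = 0 with P > 0: 0.00336H - 0.161 = 0, so H* = 0.161/0.00336 = 47.9.
Set dH/dt = 0 with H > 0: 1 - 0.022P = 0, so P* = 1/0.022 = 45.5.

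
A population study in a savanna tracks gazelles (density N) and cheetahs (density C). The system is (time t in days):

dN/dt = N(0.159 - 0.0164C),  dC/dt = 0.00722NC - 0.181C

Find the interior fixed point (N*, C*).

N* ≈ 25.1, C* ≈ 9.7

Set dC/dt = 0 with C > 0: 0.00722N - 0.181 = 0, so N* = 0.181/0.00722 = 25.1.
Set dN/dt = 0 with N > 0: 0.159 - 0.0164C = 0, so C* = 0.159/0.0164 = 9.7.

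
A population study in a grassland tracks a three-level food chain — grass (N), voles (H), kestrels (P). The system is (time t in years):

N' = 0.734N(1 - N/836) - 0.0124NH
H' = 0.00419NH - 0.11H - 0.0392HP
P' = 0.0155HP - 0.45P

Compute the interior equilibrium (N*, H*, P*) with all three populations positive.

From dP/dt = 0: 0.0155H* = 0.45, so H* = 29.
From dN/dt = 0: 0.734(1 - N*/836) = 0.0124·29, giving N* = 836·(1 - 0.49) = 426.
From dH/dt = 0: 0.00419·426 - 0.11 = 0.0392P*, so P* = 1.67/0.0392 = 42.7.

N* ≈ 426, H* ≈ 29, P* ≈ 42.7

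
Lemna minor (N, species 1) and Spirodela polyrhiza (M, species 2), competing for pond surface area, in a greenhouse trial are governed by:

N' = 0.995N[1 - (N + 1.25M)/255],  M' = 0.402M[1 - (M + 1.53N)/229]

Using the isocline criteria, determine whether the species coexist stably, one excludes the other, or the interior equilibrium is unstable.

Compare the nullcline intercepts: K1/α12 = 255/1.25 = 204 < K2 = 229; K2/α21 = 229/1.53 = 150 < K1 = 255.
Since both are reversed, neither can invade when rare; the interior point is a saddle.

unstable coexistence (outcome depends on initial conditions)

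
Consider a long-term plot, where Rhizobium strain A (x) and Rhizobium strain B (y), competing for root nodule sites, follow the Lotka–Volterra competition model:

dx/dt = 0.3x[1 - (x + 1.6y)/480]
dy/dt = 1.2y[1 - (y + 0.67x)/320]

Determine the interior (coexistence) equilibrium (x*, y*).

x* ≈ 444, y* ≈ 22.2

Setting both brackets to zero gives the nullclines x + 1.6y = 480 and 0.67x + y = 320.
Substituting y = 320 - 0.67x into the first: x(1 - 1.6·0.67) = 480 - 1.6·320.
So x* = -32/-0.072 = 444, and then y* = 320 - 0.67·444 = 22.2.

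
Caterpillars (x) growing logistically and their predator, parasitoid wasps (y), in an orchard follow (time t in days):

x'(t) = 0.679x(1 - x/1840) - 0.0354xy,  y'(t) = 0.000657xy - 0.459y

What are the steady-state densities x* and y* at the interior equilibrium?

From dy/dt = 0 with y > 0: 0.000657x* = 0.459, so x* = 699.
Substitute into dx/dt = 0: 0.679(1 - 699/1840) = 0.0354y*.
The bracket is 0.62, giving y* = 0.421/0.0354 = 11.9.

x* ≈ 699, y* ≈ 11.9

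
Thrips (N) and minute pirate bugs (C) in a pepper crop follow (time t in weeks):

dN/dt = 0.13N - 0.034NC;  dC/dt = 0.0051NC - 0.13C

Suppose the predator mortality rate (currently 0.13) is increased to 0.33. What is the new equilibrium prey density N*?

At the interior fixed point, setting dC/dt = 0 with C > 0 fixes N* = (predator death rate)/(NC coefficient) — independent of the other coefficients.
With the change, N* = 0.33/0.0051 = 64.7; it rises from 25.5.

N* ≈ 64.7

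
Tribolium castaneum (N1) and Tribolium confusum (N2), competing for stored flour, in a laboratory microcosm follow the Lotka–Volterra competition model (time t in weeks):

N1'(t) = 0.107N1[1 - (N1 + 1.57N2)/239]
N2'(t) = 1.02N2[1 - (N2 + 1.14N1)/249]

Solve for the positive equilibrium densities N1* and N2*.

Setting both brackets to zero gives the nullclines N1 + 1.57N2 = 239 and 1.14N1 + N2 = 249.
Substituting N2 = 249 - 1.14N1 into the first: N1(1 - 1.57·1.14) = 239 - 1.57·249.
So N1* = -152/-0.79 = 192, and then N2* = 249 - 1.14·192 = 29.7.

N1* ≈ 192, N2* ≈ 29.7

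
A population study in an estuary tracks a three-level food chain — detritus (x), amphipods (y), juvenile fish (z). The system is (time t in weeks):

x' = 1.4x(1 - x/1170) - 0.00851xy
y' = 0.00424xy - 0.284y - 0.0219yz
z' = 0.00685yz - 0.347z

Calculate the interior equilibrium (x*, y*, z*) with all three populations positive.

x* ≈ 810, y* ≈ 50.7, z* ≈ 144

From dz/dt = 0: 0.00685y* = 0.347, so y* = 50.7.
From dx/dt = 0: 1.4(1 - x*/1170) = 0.00851·50.7, giving x* = 1170·(1 - 0.308) = 810.
From dy/dt = 0: 0.00424·810 - 0.284 = 0.0219z*, so z* = 3.15/0.0219 = 144.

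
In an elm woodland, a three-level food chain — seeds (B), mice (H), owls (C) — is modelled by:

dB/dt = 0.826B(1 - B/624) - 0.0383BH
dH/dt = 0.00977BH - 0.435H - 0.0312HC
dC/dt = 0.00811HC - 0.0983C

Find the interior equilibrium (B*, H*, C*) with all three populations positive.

B* ≈ 273, H* ≈ 12.1, C* ≈ 71.6

From dC/dt = 0: 0.00811H* = 0.0983, so H* = 12.1.
From dB/dt = 0: 0.826(1 - B*/624) = 0.0383·12.1, giving B* = 624·(1 - 0.562) = 273.
From dH/dt = 0: 0.00977·273 - 0.435 = 0.0312C*, so C* = 2.24/0.0312 = 71.6.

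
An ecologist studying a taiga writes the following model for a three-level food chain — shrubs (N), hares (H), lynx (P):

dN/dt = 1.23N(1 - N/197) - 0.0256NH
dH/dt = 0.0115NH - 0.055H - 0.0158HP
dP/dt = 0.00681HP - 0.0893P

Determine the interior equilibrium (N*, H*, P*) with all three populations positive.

N* ≈ 143, H* ≈ 13.1, P* ≈ 101

From dP/dt = 0: 0.00681H* = 0.0893, so H* = 13.1.
From dN/dt = 0: 1.23(1 - N*/197) = 0.0256·13.1, giving N* = 197·(1 - 0.273) = 143.
From dH/dt = 0: 0.0115·143 - 0.055 = 0.0158P*, so P* = 1.59/0.0158 = 101.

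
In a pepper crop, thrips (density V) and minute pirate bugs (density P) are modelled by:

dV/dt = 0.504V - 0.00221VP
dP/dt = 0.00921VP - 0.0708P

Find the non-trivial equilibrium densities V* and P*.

V* ≈ 7.69, P* ≈ 228

Set dP/dt = 0 with P > 0: 0.00921V - 0.0708 = 0, so V* = 0.0708/0.00921 = 7.69.
Set dV/dt = 0 with V > 0: 0.504 - 0.00221P = 0, so P* = 0.504/0.00221 = 228.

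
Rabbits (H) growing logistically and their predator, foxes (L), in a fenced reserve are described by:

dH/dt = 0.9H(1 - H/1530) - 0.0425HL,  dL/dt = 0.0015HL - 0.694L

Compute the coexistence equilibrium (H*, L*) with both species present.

From dL/dt = 0 with L > 0: 0.0015H* = 0.694, so H* = 463.
Substitute into dH/dt = 0: 0.9(1 - 463/1530) = 0.0425L*.
The bracket is 0.698, giving L* = 0.628/0.0425 = 14.8.

H* ≈ 463, L* ≈ 14.8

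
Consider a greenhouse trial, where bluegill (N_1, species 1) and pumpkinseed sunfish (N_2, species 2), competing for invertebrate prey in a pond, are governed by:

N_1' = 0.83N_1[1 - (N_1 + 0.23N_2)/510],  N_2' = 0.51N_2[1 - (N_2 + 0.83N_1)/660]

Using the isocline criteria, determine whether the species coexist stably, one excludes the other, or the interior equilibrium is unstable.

Compare the nullcline intercepts: K1/α12 = 510/0.23 = 2220 > K2 = 660; K2/α21 = 660/0.83 = 795 > K1 = 510.
Since both inequalities hold, each species can invade when rare, so the interior equilibrium is stable.

stable coexistence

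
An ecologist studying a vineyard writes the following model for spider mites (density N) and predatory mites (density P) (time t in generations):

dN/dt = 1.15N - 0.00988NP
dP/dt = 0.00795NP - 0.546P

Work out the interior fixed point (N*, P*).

Set dP/dt = 0 with P > 0: 0.00795N - 0.546 = 0, so N* = 0.546/0.00795 = 68.7.
Set dN/dt = 0 with N > 0: 1.15 - 0.00988P = 0, so P* = 1.15/0.00988 = 116.

N* ≈ 68.7, P* ≈ 116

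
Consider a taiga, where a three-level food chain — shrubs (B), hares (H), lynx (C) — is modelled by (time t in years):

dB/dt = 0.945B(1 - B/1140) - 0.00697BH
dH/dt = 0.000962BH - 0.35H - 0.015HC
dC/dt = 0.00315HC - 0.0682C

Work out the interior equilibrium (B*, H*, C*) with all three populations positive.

From dC/dt = 0: 0.00315H* = 0.0682, so H* = 21.7.
From dB/dt = 0: 0.945(1 - B*/1140) = 0.00697·21.7, giving B* = 1140·(1 - 0.16) = 958.
From dH/dt = 0: 0.000962·958 - 0.35 = 0.015C*, so C* = 0.572/0.015 = 38.1.

B* ≈ 958, H* ≈ 21.7, C* ≈ 38.1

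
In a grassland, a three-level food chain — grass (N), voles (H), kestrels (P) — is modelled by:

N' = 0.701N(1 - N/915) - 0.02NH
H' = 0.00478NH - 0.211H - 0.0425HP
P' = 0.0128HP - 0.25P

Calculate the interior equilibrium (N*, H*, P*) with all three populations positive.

From dP/dt = 0: 0.0128H* = 0.25, so H* = 19.5.
From dN/dt = 0: 0.701(1 - N*/915) = 0.02·19.5, giving N* = 915·(1 - 0.557) = 405.
From dH/dt = 0: 0.00478·405 - 0.211 = 0.0425P*, so P* = 1.73/0.0425 = 40.6.

N* ≈ 405, H* ≈ 19.5, P* ≈ 40.6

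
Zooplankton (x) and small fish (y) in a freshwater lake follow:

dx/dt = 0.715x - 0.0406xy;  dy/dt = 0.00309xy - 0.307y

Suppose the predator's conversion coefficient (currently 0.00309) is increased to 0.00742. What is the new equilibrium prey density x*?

x* ≈ 41.4

At the interior fixed point, setting dy/dt = 0 with y > 0 fixes x* = (predator death rate)/(xy coefficient) — independent of the other coefficients.
With the change, x* = 0.307/0.00742 = 41.4; it falls from 99.4.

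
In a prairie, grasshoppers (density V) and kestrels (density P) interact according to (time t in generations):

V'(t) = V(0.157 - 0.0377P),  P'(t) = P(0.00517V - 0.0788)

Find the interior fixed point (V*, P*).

Set dP/dt = 0 with P > 0: 0.00517V - 0.0788 = 0, so V* = 0.0788/0.00517 = 15.2.
Set dV/dt = 0 with V > 0: 0.157 - 0.0377P = 0, so P* = 0.157/0.0377 = 4.16.

V* ≈ 15.2, P* ≈ 4.16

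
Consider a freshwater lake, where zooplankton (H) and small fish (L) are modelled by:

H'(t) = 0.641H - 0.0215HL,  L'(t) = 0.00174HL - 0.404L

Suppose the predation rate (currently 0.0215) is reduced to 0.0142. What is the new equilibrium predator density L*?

At the interior fixed point, setting dH/dt = 0 with H > 0 fixes L* = (prey growth rate)/(HL coefficient) — independent of the other coefficients.
With the change, L* = 0.641/0.0142 = 45.1; it rises from 29.8.

L* ≈ 45.1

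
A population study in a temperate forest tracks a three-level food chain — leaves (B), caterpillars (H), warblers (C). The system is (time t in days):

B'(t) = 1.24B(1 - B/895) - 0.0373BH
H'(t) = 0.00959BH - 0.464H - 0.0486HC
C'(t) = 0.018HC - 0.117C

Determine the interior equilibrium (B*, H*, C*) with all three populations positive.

B* ≈ 720, H* ≈ 6.5, C* ≈ 133

From dC/dt = 0: 0.018H* = 0.117, so H* = 6.5.
From dB/dt = 0: 1.24(1 - B*/895) = 0.0373·6.5, giving B* = 895·(1 - 0.196) = 720.
From dH/dt = 0: 0.00959·720 - 0.464 = 0.0486C*, so C* = 6.44/0.0486 = 133.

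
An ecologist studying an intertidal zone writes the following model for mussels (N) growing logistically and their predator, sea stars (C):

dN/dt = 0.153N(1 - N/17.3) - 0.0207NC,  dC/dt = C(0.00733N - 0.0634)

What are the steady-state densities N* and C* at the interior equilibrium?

N* ≈ 8.65, C* ≈ 3.7

From dC/dt = 0 with C > 0: 0.00733N* = 0.0634, so N* = 8.65.
Substitute into dN/dt = 0: 0.153(1 - 8.65/17.3) = 0.0207C*.
The bracket is 0.5, giving C* = 0.0765/0.0207 = 3.7.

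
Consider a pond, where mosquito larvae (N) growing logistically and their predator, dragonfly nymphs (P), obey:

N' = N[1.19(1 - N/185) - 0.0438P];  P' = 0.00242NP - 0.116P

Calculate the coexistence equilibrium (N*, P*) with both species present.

N* ≈ 47.9, P* ≈ 20.1

From dP/dt = 0 with P > 0: 0.00242N* = 0.116, so N* = 47.9.
Substitute into dN/dt = 0: 1.19(1 - 47.9/185) = 0.0438P*.
The bracket is 0.741, giving P* = 0.882/0.0438 = 20.1.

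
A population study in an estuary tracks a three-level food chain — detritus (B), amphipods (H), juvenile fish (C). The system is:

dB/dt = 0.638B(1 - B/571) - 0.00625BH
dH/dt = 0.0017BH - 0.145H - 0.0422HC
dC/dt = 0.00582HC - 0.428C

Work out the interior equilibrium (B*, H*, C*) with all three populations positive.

B* ≈ 160, H* ≈ 73.5, C* ≈ 3

From dC/dt = 0: 0.00582H* = 0.428, so H* = 73.5.
From dB/dt = 0: 0.638(1 - B*/571) = 0.00625·73.5, giving B* = 571·(1 - 0.72) = 160.
From dH/dt = 0: 0.0017·160 - 0.145 = 0.0422C*, so C* = 0.126/0.0422 = 3.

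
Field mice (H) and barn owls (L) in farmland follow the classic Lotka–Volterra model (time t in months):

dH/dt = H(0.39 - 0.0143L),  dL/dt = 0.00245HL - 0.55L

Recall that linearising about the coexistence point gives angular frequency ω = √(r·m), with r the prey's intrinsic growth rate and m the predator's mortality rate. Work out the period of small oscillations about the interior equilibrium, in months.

Here r = 0.39 and m = 0.55, so r·m = 0.215.
ω = √0.215 = 0.463 per month, hence T = 2π/ω ≈ 13.6 months.

T ≈ 13.6 months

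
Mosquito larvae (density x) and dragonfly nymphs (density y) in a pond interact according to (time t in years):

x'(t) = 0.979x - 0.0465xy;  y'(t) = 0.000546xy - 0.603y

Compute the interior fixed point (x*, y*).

Set dy/dt = 0 with y > 0: 0.000546x - 0.603 = 0, so x* = 0.603/0.000546 = 1100.
Set dx/dt = 0 with x > 0: 0.979 - 0.0465y = 0, so y* = 0.979/0.0465 = 21.1.

x* ≈ 1100, y* ≈ 21.1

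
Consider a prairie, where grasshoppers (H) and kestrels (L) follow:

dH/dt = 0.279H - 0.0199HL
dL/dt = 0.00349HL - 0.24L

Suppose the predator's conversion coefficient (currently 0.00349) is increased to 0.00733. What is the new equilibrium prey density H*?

H* ≈ 32.7

At the interior fixed point, setting dL/dt = 0 with L > 0 fixes H* = (predator death rate)/(HL coefficient) — independent of the other coefficients.
With the change, H* = 0.24/0.00733 = 32.7; it falls from 68.8.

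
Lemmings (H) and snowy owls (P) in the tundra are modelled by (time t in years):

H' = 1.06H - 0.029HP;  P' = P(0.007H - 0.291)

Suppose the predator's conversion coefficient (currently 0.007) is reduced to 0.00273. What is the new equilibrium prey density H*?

H* ≈ 107

At the interior fixed point, setting dP/dt = 0 with P > 0 fixes H* = (predator death rate)/(HP coefficient) — independent of the other coefficients.
With the change, H* = 0.291/0.00273 = 107; it rises from 41.6.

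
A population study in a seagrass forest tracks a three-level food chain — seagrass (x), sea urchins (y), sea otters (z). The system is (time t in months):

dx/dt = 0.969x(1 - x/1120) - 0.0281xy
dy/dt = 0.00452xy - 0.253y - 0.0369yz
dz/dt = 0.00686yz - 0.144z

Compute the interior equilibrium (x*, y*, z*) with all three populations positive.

From dz/dt = 0: 0.00686y* = 0.144, so y* = 21.
From dx/dt = 0: 0.969(1 - x*/1120) = 0.0281·21, giving x* = 1120·(1 - 0.609) = 438.
From dy/dt = 0: 0.00452·438 - 0.253 = 0.0369z*, so z* = 1.73/0.0369 = 46.8.

x* ≈ 438, y* ≈ 21, z* ≈ 46.8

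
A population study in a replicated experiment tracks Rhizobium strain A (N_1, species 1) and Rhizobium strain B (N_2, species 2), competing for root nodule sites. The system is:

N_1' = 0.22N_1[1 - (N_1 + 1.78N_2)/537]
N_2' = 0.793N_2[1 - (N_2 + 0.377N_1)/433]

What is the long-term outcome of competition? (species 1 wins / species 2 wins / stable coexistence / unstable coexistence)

Compare the nullcline intercepts: K1/α12 = 537/1.78 = 302 < K2 = 433; K2/α21 = 433/0.377 = 1150 > K1 = 537.
Since the inequalities point opposite ways, species 2 can invade but species 1 cannot.

species 2 excludes species 1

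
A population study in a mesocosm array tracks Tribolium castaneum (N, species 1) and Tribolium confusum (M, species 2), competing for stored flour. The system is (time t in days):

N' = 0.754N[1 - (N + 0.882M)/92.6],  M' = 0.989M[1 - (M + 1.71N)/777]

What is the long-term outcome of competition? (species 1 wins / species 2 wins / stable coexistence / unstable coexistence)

Compare the nullcline intercepts: K1/α12 = 92.6/0.882 = 105 < K2 = 777; K2/α21 = 777/1.71 = 454 > K1 = 92.6.
Since the inequalities point opposite ways, species 2 can invade but species 1 cannot.

species 2 excludes species 1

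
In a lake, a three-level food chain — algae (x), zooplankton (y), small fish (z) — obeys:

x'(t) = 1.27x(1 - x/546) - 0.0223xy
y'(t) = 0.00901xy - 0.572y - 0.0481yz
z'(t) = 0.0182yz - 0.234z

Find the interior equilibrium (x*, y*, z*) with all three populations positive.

From dz/dt = 0: 0.0182y* = 0.234, so y* = 12.9.
From dx/dt = 0: 1.27(1 - x*/546) = 0.0223·12.9, giving x* = 546·(1 - 0.226) = 423.
From dy/dt = 0: 0.00901·423 - 0.572 = 0.0481z*, so z* = 3.24/0.0481 = 67.3.

x* ≈ 423, y* ≈ 12.9, z* ≈ 67.3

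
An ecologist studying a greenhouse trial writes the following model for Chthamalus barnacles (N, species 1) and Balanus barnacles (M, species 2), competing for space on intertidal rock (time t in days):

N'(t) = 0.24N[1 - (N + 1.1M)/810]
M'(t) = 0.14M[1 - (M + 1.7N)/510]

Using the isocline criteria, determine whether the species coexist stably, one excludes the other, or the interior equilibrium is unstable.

species 1 excludes species 2

Compare the nullcline intercepts: K1/α12 = 810/1.1 = 736 > K2 = 510; K2/α21 = 510/1.7 = 300 < K1 = 810.
Since the inequalities point opposite ways, species 1 can invade but species 2 cannot.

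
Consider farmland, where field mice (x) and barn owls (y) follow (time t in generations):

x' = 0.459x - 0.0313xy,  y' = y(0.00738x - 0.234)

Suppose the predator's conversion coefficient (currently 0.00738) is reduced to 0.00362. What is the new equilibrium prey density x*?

At the interior fixed point, setting dy/dt = 0 with y > 0 fixes x* = (predator death rate)/(xy coefficient) — independent of the other coefficients.
With the change, x* = 0.234/0.00362 = 64.6; it rises from 31.7.

x* ≈ 64.6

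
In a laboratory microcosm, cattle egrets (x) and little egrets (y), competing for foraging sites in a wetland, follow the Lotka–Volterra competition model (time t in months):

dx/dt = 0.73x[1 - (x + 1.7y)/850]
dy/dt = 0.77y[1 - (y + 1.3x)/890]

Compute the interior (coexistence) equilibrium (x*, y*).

Setting both brackets to zero gives the nullclines x + 1.7y = 850 and 1.3x + y = 890.
Substituting y = 890 - 1.3x into the first: x(1 - 1.7·1.3) = 850 - 1.7·890.
So x* = -663/-1.21 = 548, and then y* = 890 - 1.3·548 = 178.

x* ≈ 548, y* ≈ 178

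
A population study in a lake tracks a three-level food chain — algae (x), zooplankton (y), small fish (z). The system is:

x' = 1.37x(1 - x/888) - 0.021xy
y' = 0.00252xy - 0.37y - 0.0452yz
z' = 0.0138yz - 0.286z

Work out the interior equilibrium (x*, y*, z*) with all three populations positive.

From dz/dt = 0: 0.0138y* = 0.286, so y* = 20.7.
From dx/dt = 0: 1.37(1 - x*/888) = 0.021·20.7, giving x* = 888·(1 - 0.318) = 606.
From dy/dt = 0: 0.00252·606 - 0.37 = 0.0452z*, so z* = 1.16/0.0452 = 25.6.

x* ≈ 606, y* ≈ 20.7, z* ≈ 25.6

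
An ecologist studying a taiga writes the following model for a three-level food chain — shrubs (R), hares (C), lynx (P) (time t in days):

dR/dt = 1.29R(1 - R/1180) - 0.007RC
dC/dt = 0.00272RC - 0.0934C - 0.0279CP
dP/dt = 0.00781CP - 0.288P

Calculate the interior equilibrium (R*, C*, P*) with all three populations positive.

From dP/dt = 0: 0.00781C* = 0.288, so C* = 36.9.
From dR/dt = 0: 1.29(1 - R*/1180) = 0.007·36.9, giving R* = 1180·(1 - 0.2) = 944.
From dC/dt = 0: 0.00272·944 - 0.0934 = 0.0279P*, so P* = 2.47/0.0279 = 88.7.

R* ≈ 944, C* ≈ 36.9, P* ≈ 88.7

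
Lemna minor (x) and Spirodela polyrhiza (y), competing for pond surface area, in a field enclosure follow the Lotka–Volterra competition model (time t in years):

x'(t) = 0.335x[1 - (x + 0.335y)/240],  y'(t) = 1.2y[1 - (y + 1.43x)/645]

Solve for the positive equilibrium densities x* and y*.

Setting both brackets to zero gives the nullclines x + 0.335y = 240 and 1.43x + y = 645.
Substituting y = 645 - 1.43x into the first: x(1 - 0.335·1.43) = 240 - 0.335·645.
So x* = 23.9/0.521 = 45.9, and then y* = 645 - 1.43·45.9 = 579.

x* ≈ 45.9, y* ≈ 579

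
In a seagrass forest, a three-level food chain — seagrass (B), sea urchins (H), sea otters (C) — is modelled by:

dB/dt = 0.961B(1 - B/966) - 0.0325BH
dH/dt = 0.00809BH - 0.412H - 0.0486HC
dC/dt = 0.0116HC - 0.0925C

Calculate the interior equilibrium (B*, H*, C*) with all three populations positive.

B* ≈ 705, H* ≈ 7.97, C* ≈ 109

From dC/dt = 0: 0.0116H* = 0.0925, so H* = 7.97.
From dB/dt = 0: 0.961(1 - B*/966) = 0.0325·7.97, giving B* = 966·(1 - 0.27) = 705.
From dH/dt = 0: 0.00809·705 - 0.412 = 0.0486C*, so C* = 5.3/0.0486 = 109.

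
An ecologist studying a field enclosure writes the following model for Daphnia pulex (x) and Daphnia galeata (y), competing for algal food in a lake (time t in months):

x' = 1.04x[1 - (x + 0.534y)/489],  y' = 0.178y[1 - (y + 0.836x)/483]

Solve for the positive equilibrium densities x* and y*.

Setting both brackets to zero gives the nullclines x + 0.534y = 489 and 0.836x + y = 483.
Substituting y = 483 - 0.836x into the first: x(1 - 0.534·0.836) = 489 - 0.534·483.
So x* = 231/0.554 = 417, and then y* = 483 - 0.836·417 = 134.

x* ≈ 417, y* ≈ 134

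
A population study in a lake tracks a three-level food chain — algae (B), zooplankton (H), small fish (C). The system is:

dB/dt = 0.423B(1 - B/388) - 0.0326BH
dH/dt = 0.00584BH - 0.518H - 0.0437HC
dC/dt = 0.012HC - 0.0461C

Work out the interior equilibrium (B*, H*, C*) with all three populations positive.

B* ≈ 273, H* ≈ 3.84, C* ≈ 24.6

From dC/dt = 0: 0.012H* = 0.0461, so H* = 3.84.
From dB/dt = 0: 0.423(1 - B*/388) = 0.0326·3.84, giving B* = 388·(1 - 0.296) = 273.
From dH/dt = 0: 0.00584·273 - 0.518 = 0.0437C*, so C* = 1.08/0.0437 = 24.6.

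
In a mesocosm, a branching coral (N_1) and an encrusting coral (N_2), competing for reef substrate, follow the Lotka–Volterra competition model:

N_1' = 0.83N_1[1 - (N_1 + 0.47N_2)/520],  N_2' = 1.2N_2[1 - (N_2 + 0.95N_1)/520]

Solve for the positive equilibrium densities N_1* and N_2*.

N_1* ≈ 498, N_2* ≈ 47

Setting both brackets to zero gives the nullclines N_1 + 0.47N_2 = 520 and 0.95N_1 + N_2 = 520.
Substituting N_2 = 520 - 0.95N_1 into the first: N_1(1 - 0.47·0.95) = 520 - 0.47·520.
So N_1* = 276/0.554 = 498, and then N_2* = 520 - 0.95·498 = 47.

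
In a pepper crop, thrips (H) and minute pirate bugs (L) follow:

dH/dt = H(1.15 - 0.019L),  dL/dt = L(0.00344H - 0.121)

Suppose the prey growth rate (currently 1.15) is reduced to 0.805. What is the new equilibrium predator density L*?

L* ≈ 42.4

At the interior fixed point, setting dH/dt = 0 with H > 0 fixes L* = (prey growth rate)/(HL coefficient) — independent of the other coefficients.
With the change, L* = 0.805/0.019 = 42.4; it falls from 60.5.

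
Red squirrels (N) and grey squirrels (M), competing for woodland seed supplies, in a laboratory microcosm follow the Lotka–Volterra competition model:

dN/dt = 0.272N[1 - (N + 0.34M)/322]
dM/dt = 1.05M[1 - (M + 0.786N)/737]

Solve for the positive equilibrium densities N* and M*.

N* ≈ 97.5, M* ≈ 660

Setting both brackets to zero gives the nullclines N + 0.34M = 322 and 0.786N + M = 737.
Substituting M = 737 - 0.786N into the first: N(1 - 0.34·0.786) = 322 - 0.34·737.
So N* = 71.4/0.733 = 97.5, and then M* = 737 - 0.786·97.5 = 660.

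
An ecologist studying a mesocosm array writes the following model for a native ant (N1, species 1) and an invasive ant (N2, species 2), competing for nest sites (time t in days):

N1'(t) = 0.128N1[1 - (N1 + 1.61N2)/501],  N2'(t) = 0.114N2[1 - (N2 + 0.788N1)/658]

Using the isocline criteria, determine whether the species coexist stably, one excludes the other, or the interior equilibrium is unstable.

species 2 excludes species 1

Compare the nullcline intercepts: K1/α12 = 501/1.61 = 311 < K2 = 658; K2/α21 = 658/0.788 = 835 > K1 = 501.
Since the inequalities point opposite ways, species 2 can invade but species 1 cannot.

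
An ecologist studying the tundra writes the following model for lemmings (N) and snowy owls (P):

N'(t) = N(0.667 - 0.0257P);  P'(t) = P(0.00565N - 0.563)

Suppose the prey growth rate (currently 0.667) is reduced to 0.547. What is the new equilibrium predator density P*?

At the interior fixed point, setting dN/dt = 0 with N > 0 fixes P* = (prey growth rate)/(NP coefficient) — independent of the other coefficients.
With the change, P* = 0.547/0.0257 = 21.3; it falls from 26.

P* ≈ 21.3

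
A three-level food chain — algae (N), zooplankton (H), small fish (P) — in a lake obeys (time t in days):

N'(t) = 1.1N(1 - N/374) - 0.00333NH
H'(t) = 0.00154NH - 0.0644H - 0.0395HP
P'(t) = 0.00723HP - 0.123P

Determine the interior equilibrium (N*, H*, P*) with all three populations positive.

N* ≈ 355, H* ≈ 17, P* ≈ 12.2

From dP/dt = 0: 0.00723H* = 0.123, so H* = 17.
From dN/dt = 0: 1.1(1 - N*/374) = 0.00333·17, giving N* = 374·(1 - 0.0515) = 355.
From dH/dt = 0: 0.00154·355 - 0.0644 = 0.0395P*, so P* = 0.482/0.0395 = 12.2.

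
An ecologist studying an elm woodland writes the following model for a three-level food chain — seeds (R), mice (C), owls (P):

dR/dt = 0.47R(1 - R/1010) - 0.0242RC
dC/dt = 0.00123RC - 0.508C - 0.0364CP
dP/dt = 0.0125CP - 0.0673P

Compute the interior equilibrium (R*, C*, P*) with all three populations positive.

From dP/dt = 0: 0.0125C* = 0.0673, so C* = 5.38.
From dR/dt = 0: 0.47(1 - R*/1010) = 0.0242·5.38, giving R* = 1010·(1 - 0.277) = 730.
From dC/dt = 0: 0.00123·730 - 0.508 = 0.0364P*, so P* = 0.39/0.0364 = 10.7.

R* ≈ 730, C* ≈ 5.38, P* ≈ 10.7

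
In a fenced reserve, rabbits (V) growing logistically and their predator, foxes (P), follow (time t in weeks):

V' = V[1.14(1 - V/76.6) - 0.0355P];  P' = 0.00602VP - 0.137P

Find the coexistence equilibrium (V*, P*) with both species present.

From dP/dt = 0 with P > 0: 0.00602V* = 0.137, so V* = 22.8.
Substitute into dV/dt = 0: 1.14(1 - 22.8/76.6) = 0.0355P*.
The bracket is 0.703, giving P* = 0.801/0.0355 = 22.6.

V* ≈ 22.8, P* ≈ 22.6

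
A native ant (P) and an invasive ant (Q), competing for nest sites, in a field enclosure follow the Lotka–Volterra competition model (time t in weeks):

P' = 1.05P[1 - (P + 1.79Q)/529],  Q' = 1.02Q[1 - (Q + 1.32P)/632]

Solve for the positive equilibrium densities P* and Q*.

P* ≈ 442, Q* ≈ 48.6

Setting both brackets to zero gives the nullclines P + 1.79Q = 529 and 1.32P + Q = 632.
Substituting Q = 632 - 1.32P into the first: P(1 - 1.79·1.32) = 529 - 1.79·632.
So P* = -602/-1.36 = 442, and then Q* = 632 - 1.32·442 = 48.6.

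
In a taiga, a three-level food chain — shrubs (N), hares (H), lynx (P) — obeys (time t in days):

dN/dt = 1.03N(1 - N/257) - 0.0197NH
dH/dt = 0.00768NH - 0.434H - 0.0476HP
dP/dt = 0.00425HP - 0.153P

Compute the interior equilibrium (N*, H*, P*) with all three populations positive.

From dP/dt = 0: 0.00425H* = 0.153, so H* = 36.
From dN/dt = 0: 1.03(1 - N*/257) = 0.0197·36, giving N* = 257·(1 - 0.689) = 80.
From dH/dt = 0: 0.00768·80 - 0.434 = 0.0476P*, so P* = 0.181/0.0476 = 3.8.

N* ≈ 80, H* ≈ 36, P* ≈ 3.8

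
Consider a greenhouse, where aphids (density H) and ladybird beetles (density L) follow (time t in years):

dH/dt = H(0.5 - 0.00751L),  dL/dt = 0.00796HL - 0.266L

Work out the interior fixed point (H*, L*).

Set dL/dt = 0 with L > 0: 0.00796H - 0.266 = 0, so H* = 0.266/0.00796 = 33.4.
Set dH/dt = 0 with H > 0: 0.5 - 0.00751L = 0, so L* = 0.5/0.00751 = 66.6.

H* ≈ 33.4, L* ≈ 66.6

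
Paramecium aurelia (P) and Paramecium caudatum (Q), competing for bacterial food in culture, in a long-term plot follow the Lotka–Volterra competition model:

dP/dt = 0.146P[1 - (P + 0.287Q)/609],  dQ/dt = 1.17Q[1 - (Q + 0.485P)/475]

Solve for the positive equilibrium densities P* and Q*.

Setting both brackets to zero gives the nullclines P + 0.287Q = 609 and 0.485P + Q = 475.
Substituting Q = 475 - 0.485P into the first: P(1 - 0.287·0.485) = 609 - 0.287·475.
So P* = 473/0.861 = 549, and then Q* = 475 - 0.485·549 = 209.

P* ≈ 549, Q* ≈ 209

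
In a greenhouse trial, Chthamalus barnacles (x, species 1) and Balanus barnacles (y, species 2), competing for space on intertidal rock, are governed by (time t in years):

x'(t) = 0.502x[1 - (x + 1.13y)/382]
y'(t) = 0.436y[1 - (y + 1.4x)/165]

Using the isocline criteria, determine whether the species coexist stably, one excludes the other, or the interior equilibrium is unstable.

species 1 excludes species 2

Compare the nullcline intercepts: K1/α12 = 382/1.13 = 338 > K2 = 165; K2/α21 = 165/1.4 = 118 < K1 = 382.
Since the inequalities point opposite ways, species 1 can invade but species 2 cannot.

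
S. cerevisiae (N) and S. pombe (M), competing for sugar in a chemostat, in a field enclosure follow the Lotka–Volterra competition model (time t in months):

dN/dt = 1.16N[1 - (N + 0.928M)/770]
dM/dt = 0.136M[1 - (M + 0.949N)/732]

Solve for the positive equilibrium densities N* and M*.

N* ≈ 760, M* ≈ 10.6

Setting both brackets to zero gives the nullclines N + 0.928M = 770 and 0.949N + M = 732.
Substituting M = 732 - 0.949N into the first: N(1 - 0.928·0.949) = 770 - 0.928·732.
So N* = 90.7/0.119 = 760, and then M* = 732 - 0.949·760 = 10.6.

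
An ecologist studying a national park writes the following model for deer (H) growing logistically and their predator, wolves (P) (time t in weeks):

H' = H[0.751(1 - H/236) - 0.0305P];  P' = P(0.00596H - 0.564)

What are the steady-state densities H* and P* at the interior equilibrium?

H* ≈ 94.6, P* ≈ 14.7

From dP/dt = 0 with P > 0: 0.00596H* = 0.564, so H* = 94.6.
Substitute into dH/dt = 0: 0.751(1 - 94.6/236) = 0.0305P*.
The bracket is 0.599, giving P* = 0.45/0.0305 = 14.7.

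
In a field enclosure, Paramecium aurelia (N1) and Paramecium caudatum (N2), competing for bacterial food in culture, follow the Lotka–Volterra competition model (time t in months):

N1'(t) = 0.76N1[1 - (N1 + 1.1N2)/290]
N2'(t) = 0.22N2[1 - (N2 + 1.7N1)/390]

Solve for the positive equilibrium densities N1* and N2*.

Setting both brackets to zero gives the nullclines N1 + 1.1N2 = 290 and 1.7N1 + N2 = 390.
Substituting N2 = 390 - 1.7N1 into the first: N1(1 - 1.1·1.7) = 290 - 1.1·390.
So N1* = -139/-0.87 = 160, and then N2* = 390 - 1.7·160 = 118.

N1* ≈ 160, N2* ≈ 118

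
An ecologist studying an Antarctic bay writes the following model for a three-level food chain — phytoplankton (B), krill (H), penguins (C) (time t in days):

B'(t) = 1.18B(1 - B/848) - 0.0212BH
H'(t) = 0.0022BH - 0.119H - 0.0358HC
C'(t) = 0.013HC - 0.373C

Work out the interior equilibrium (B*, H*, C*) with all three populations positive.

From dC/dt = 0: 0.013H* = 0.373, so H* = 28.7.
From dB/dt = 0: 1.18(1 - B*/848) = 0.0212·28.7, giving B* = 848·(1 - 0.515) = 411.
From dH/dt = 0: 0.0022·411 - 0.119 = 0.0358C*, so C* = 0.785/0.0358 = 21.9.

B* ≈ 411, H* ≈ 28.7, C* ≈ 21.9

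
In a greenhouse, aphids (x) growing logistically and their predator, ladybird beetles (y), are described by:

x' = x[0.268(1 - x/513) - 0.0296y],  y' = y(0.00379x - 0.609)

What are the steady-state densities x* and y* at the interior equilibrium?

From dy/dt = 0 with y > 0: 0.00379x* = 0.609, so x* = 161.
Substitute into dx/dt = 0: 0.268(1 - 161/513) = 0.0296y*.
The bracket is 0.687, giving y* = 0.184/0.0296 = 6.22.

x* ≈ 161, y* ≈ 6.22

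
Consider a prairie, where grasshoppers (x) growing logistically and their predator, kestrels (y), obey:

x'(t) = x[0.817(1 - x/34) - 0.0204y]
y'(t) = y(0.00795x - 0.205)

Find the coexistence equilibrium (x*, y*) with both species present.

x* ≈ 25.8, y* ≈ 9.68

From dy/dt = 0 with y > 0: 0.00795x* = 0.205, so x* = 25.8.
Substitute into dx/dt = 0: 0.817(1 - 25.8/34) = 0.0204y*.
The bracket is 0.242, giving y* = 0.197/0.0204 = 9.68.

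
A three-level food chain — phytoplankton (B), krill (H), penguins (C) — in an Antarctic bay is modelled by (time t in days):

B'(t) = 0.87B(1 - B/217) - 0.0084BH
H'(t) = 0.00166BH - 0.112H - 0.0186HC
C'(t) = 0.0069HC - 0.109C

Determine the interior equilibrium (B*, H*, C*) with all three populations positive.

B* ≈ 184, H* ≈ 15.8, C* ≈ 10.4

From dC/dt = 0: 0.0069H* = 0.109, so H* = 15.8.
From dB/dt = 0: 0.87(1 - B*/217) = 0.0084·15.8, giving B* = 217·(1 - 0.153) = 184.
From dH/dt = 0: 0.00166·184 - 0.112 = 0.0186C*, so C* = 0.193/0.0186 = 10.4.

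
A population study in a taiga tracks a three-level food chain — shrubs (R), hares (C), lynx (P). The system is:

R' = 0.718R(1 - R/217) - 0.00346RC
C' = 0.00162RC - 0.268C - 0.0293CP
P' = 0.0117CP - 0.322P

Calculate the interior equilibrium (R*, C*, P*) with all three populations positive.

From dP/dt = 0: 0.0117C* = 0.322, so C* = 27.5.
From dR/dt = 0: 0.718(1 - R*/217) = 0.00346·27.5, giving R* = 217·(1 - 0.133) = 188.
From dC/dt = 0: 0.00162·188 - 0.268 = 0.0293P*, so P* = 0.0369/0.0293 = 1.26.

R* ≈ 188, C* ≈ 27.5, P* ≈ 1.26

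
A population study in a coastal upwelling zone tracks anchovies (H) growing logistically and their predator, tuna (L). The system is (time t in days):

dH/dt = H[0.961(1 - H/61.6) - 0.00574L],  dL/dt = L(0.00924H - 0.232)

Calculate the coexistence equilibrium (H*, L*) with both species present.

From dL/dt = 0 with L > 0: 0.00924H* = 0.232, so H* = 25.1.
Substitute into dH/dt = 0: 0.961(1 - 25.1/61.6) = 0.00574L*.
The bracket is 0.592, giving L* = 0.569/0.00574 = 99.2.

H* ≈ 25.1, L* ≈ 99.2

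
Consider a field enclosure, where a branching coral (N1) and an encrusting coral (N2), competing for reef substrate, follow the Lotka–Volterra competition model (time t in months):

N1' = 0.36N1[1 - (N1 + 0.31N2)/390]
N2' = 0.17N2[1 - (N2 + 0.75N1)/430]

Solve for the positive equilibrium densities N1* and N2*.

Setting both brackets to zero gives the nullclines N1 + 0.31N2 = 390 and 0.75N1 + N2 = 430.
Substituting N2 = 430 - 0.75N1 into the first: N1(1 - 0.31·0.75) = 390 - 0.31·430.
So N1* = 257/0.768 = 334, and then N2* = 430 - 0.75·334 = 179.

N1* ≈ 334, N2* ≈ 179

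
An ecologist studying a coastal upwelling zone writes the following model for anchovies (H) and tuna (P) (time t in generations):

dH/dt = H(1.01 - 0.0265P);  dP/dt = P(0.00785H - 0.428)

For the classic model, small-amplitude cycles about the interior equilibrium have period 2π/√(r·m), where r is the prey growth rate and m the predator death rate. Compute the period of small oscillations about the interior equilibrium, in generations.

T ≈ 9.56 generations

Here r = 1.01 and m = 0.428, so r·m = 0.432.
ω = √0.432 = 0.657 per generation, hence T = 2π/ω ≈ 9.56 generations.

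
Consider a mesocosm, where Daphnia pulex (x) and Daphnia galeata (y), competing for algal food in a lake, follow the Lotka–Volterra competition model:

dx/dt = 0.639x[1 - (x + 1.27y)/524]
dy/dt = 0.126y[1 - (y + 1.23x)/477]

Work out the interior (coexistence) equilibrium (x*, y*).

x* ≈ 146, y* ≈ 298

Setting both brackets to zero gives the nullclines x + 1.27y = 524 and 1.23x + y = 477.
Substituting y = 477 - 1.23x into the first: x(1 - 1.27·1.23) = 524 - 1.27·477.
So x* = -81.8/-0.562 = 146, and then y* = 477 - 1.23·146 = 298.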